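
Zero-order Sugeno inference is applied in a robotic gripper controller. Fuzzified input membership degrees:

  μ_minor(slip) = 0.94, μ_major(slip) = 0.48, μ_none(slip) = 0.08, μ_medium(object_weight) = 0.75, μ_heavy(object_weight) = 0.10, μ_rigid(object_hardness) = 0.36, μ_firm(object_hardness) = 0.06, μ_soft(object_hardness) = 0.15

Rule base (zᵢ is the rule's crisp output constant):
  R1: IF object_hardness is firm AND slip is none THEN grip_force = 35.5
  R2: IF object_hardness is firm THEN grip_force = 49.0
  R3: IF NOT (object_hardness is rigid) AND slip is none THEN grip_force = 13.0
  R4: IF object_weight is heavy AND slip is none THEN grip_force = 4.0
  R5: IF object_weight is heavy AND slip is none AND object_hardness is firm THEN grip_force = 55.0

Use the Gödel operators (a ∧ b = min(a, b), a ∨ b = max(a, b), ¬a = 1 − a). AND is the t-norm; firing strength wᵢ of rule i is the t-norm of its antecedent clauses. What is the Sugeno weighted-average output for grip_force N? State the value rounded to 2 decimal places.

R1 (z=35.5): firm=0.06, none=0.08; AND[min(a, b)] → w = 0.06
R2 (z=49.0): firm=0.06 → w = 0.06
R3 (z=13.0): ¬rigid=1−0.36=0.64, none=0.08; AND[min(a, b)] → w = 0.08
R4 (z=4.0): heavy=0.10, none=0.08; AND[min(a, b)] → w = 0.08
R5 (z=55.0): heavy=0.10, none=0.08, firm=0.06; AND[min(a, b)] → w = 0.06
Weighted average = (0.06·35.5 + 0.06·49.0 + 0.08·13.0 + 0.08·4.0 + 0.06·55.0) / (0.06 + 0.06 + 0.08 + 0.08 + 0.06)
  = 9.7300 / 0.3400 = 28.62

28.62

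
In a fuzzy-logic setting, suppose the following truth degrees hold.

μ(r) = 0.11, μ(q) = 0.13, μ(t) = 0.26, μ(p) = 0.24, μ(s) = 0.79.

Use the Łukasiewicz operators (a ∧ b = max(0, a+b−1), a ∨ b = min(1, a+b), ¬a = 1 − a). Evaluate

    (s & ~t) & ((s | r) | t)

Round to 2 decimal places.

0.53

~t = 1 − 0.26 = 0.74
s & ~t = max(0, a+b−1) on (0.79, 0.74) = 0.53
s | r = min(1, a+b) on (0.79, 0.11) = 0.90
(s | r) | t = min(1, a+b) on (0.90, 0.26) = 1.00
(s & ~t) & ((s | r) | t) = max(0, a+b−1) on (0.53, 1.00) = 0.53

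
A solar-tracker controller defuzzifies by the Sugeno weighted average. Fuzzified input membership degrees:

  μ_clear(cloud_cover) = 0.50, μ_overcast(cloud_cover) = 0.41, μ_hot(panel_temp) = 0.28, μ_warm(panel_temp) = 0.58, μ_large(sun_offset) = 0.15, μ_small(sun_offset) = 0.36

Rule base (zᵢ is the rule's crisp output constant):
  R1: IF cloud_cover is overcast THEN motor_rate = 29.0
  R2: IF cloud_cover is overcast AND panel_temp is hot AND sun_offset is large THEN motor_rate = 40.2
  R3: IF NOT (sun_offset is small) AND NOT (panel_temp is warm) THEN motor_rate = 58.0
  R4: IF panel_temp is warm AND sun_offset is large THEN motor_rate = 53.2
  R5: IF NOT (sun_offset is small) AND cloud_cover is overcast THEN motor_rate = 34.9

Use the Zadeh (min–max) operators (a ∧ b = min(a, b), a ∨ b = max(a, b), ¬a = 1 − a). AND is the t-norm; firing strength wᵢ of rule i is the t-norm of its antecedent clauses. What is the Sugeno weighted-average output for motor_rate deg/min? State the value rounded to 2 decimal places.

41.93

R1 (z=29.0): overcast=0.41 → w = 0.41
R2 (z=40.2): overcast=0.41, hot=0.28, large=0.15; AND[min(a, b)] → w = 0.15
R3 (z=58.0): ¬small=1−0.36=0.64, ¬warm=1−0.58=0.42; AND[min(a, b)] → w = 0.42
R4 (z=53.2): warm=0.58, large=0.15; AND[min(a, b)] → w = 0.15
R5 (z=34.9): ¬small=1−0.36=0.64, overcast=0.41; AND[min(a, b)] → w = 0.41
Weighted average = (0.41·29.0 + 0.15·40.2 + 0.42·58.0 + 0.15·53.2 + 0.41·34.9) / (0.41 + 0.15 + 0.42 + 0.15 + 0.41)
  = 64.5690 / 1.5400 = 41.93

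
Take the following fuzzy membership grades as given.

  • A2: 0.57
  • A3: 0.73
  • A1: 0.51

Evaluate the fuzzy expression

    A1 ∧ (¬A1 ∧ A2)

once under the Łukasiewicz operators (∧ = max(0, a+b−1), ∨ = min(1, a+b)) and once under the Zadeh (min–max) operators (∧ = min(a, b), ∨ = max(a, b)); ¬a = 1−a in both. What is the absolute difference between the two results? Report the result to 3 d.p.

Under Łukasiewicz:
  ¬A1 = 1 − 0.51 = 0.49
  ¬A1 ∧ A2 = max(0, a+b−1) on (0.49, 0.57) = 0.06
  A1 ∧ (¬A1 ∧ A2) = max(0, a+b−1) on (0.51, 0.06) = 0.00
  → value = 0.0000
Under Zadeh (min–max):
  ¬A1 = 1 − 0.51 = 0.49
  ¬A1 ∧ A2 = min(a, b) on (0.49, 0.57) = 0.49
  A1 ∧ (¬A1 ∧ A2) = min(a, b) on (0.51, 0.49) = 0.49
  → value = 0.4900
|0.0000 − 0.4900| = 0.490

0.490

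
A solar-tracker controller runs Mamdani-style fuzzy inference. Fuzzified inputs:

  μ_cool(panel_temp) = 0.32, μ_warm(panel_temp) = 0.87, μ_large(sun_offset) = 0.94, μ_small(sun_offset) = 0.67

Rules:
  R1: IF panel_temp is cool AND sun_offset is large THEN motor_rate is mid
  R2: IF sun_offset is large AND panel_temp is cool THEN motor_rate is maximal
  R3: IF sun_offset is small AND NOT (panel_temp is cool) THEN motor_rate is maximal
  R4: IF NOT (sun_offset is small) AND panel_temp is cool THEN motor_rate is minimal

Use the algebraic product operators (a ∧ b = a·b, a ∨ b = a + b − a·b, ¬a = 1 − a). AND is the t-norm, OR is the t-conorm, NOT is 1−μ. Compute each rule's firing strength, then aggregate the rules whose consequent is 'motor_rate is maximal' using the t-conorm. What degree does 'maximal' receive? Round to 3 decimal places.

0.619

R1: cool=0.32, large=0.94; AND[a·b] → w = 0.3008
R2: large=0.94, cool=0.32; AND[a·b] → w = 0.3008
R3: small=0.67, ¬cool=1−0.32=0.68; AND[a·b] → w = 0.4556
R4: ¬small=1−0.67=0.33, cool=0.32; AND[a·b] → w = 0.1056
Rules with consequent 'maximal': {R2, R3} → strengths 0.3008, 0.4556
Aggregate via t-conorm [a + b − a·b]: 0.6194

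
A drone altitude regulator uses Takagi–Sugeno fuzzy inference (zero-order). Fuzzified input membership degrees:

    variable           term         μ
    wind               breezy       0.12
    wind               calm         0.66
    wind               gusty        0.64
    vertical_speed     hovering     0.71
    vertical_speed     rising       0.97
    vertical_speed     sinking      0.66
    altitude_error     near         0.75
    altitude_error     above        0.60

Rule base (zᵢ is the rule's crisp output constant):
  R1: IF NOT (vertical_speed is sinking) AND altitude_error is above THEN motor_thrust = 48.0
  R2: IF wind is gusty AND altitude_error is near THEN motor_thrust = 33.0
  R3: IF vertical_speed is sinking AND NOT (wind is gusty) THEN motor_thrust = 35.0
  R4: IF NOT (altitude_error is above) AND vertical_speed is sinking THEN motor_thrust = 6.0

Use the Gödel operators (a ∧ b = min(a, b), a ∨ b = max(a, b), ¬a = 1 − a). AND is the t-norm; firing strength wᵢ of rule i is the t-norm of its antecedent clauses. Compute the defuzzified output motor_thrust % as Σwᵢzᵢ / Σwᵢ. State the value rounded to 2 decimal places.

30.14

R1 (z=48.0): ¬sinking=1−0.66=0.34, above=0.60; AND[min(a, b)] → w = 0.34
R2 (z=33.0): gusty=0.64, near=0.75; AND[min(a, b)] → w = 0.64
R3 (z=35.0): sinking=0.66, ¬gusty=1−0.64=0.36; AND[min(a, b)] → w = 0.36
R4 (z=6.0): ¬above=1−0.60=0.40, sinking=0.66; AND[min(a, b)] → w = 0.40
Weighted average = (0.34·48.0 + 0.64·33.0 + 0.36·35.0 + 0.40·6.0) / (0.34 + 0.64 + 0.36 + 0.40)
  = 52.4400 / 1.7400 = 30.14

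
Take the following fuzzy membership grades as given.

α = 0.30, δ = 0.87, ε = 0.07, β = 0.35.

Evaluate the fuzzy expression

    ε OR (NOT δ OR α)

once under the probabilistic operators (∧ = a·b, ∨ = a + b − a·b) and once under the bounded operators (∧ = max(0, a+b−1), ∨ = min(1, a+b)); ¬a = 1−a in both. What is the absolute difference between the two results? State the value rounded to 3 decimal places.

0.066

Under probabilistic:
  NOT δ = 1 − 0.8700 = 0.1300
  NOT δ OR α = a + b − a·b on (0.1300, 0.3000) = 0.3910
  ε OR (NOT δ OR α) = a + b − a·b on (0.0700, 0.3910) = 0.4336
  → value = 0.4336
Under bounded:
  NOT δ = 1 − 0.87 = 0.13
  NOT δ OR α = min(1, a+b) on (0.13, 0.30) = 0.43
  ε OR (NOT δ OR α) = min(1, a+b) on (0.07, 0.43) = 0.50
  → value = 0.5000
|0.4336 − 0.5000| = 0.066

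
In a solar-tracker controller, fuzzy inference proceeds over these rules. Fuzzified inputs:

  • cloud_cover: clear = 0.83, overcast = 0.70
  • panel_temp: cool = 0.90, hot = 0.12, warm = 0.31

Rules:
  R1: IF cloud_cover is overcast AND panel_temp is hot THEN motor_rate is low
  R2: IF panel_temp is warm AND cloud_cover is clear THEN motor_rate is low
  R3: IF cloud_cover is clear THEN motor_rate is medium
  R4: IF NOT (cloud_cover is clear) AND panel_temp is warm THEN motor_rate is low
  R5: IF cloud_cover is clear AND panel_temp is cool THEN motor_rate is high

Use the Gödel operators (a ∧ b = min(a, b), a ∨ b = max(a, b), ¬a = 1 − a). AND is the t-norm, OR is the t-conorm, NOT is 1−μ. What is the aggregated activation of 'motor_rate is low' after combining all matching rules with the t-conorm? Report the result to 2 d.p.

R1: overcast=0.70, hot=0.12; AND[min(a, b)] → w = 0.12
R2: warm=0.31, clear=0.83; AND[min(a, b)] → w = 0.31
R3: clear=0.83 → w = 0.83
R4: ¬clear=1−0.83=0.17, warm=0.31; AND[min(a, b)] → w = 0.17
R5: clear=0.83, cool=0.90; AND[min(a, b)] → w = 0.83
Rules with consequent 'low': {R1, R2, R4} → strengths 0.12, 0.31, 0.17
Aggregate via t-conorm [max(a, b)]: 0.31

0.31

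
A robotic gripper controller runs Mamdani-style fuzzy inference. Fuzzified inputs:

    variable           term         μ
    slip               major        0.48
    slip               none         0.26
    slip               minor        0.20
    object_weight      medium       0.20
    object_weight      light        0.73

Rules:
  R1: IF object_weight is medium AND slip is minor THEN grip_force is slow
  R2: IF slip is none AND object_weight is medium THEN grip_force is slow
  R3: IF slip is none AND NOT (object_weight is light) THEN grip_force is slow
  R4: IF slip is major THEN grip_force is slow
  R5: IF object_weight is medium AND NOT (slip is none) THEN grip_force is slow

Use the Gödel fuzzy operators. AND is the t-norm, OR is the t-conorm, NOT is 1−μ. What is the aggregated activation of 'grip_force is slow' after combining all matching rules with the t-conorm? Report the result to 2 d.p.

R1: medium=0.20, minor=0.20; AND[min(a, b)] → w = 0.20
R2: none=0.26, medium=0.20; AND[min(a, b)] → w = 0.20
R3: none=0.26, ¬light=1−0.73=0.27; AND[min(a, b)] → w = 0.26
R4: major=0.48 → w = 0.48
R5: medium=0.20, ¬none=1−0.26=0.74; AND[min(a, b)] → w = 0.20
Rules with consequent 'slow': {R1, R2, R3, R4, R5} → strengths 0.20, 0.20, 0.26, 0.48, 0.20
Aggregate via t-conorm [max(a, b)]: 0.48

0.48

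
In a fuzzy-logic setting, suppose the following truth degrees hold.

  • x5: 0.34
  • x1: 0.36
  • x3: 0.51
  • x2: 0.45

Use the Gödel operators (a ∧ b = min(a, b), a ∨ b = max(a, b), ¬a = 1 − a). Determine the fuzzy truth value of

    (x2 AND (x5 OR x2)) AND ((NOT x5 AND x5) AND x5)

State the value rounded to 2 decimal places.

x5 OR x2 = max(a, b) on (0.34, 0.45) = 0.45
x2 AND (x5 OR x2) = min(a, b) on (0.45, 0.45) = 0.45
NOT x5 = 1 − 0.34 = 0.66
NOT x5 AND x5 = min(a, b) on (0.66, 0.34) = 0.34
(NOT x5 AND x5) AND x5 = min(a, b) on (0.34, 0.34) = 0.34
(x2 AND (x5 OR x2)) AND ((NOT x5 AND x5) AND x5) = min(a, b) on (0.45, 0.34) = 0.34

0.34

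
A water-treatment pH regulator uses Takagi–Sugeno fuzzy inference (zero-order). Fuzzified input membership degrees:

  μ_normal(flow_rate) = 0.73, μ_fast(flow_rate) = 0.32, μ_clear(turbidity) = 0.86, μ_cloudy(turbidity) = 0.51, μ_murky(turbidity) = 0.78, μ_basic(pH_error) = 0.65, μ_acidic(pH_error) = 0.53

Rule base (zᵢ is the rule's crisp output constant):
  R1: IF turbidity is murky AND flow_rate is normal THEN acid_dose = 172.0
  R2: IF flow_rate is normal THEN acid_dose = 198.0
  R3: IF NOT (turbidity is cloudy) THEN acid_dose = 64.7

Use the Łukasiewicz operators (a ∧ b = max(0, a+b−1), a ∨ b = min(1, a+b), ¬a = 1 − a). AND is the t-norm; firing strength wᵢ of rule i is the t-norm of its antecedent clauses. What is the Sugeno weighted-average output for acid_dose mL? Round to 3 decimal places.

152.580

R1 (z=172.0): murky=0.78, normal=0.73; AND[max(0, a+b−1)] → w = 0.51
R2 (z=198.0): normal=0.73 → w = 0.73
R3 (z=64.7): ¬cloudy=1−0.51=0.49 → w = 0.49
Weighted average = (0.51·172.0 + 0.73·198.0 + 0.49·64.7) / (0.51 + 0.73 + 0.49)
  = 263.9630 / 1.7300 = 152.580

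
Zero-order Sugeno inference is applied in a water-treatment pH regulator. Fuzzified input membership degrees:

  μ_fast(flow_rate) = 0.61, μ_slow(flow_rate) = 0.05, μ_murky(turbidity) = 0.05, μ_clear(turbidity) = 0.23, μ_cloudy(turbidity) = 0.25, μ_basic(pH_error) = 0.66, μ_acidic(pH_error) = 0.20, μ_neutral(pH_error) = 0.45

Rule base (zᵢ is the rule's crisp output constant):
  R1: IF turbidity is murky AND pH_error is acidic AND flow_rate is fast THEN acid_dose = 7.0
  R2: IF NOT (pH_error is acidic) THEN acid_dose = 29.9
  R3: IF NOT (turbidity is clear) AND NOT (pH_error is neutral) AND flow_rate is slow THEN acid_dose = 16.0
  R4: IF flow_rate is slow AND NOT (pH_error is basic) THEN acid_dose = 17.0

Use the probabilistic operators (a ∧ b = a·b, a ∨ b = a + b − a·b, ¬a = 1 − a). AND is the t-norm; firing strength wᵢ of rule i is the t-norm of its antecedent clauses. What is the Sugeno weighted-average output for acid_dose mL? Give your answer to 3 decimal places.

29.126

R1 (z=7.0): murky=0.05, acidic=0.20, fast=0.61; AND[a·b] → w = 0.0061
R2 (z=29.9): ¬acidic=1−0.20=0.80 → w = 0.8000
R3 (z=16.0): ¬clear=1−0.23=0.77, ¬neutral=1−0.45=0.55, slow=0.05; AND[a·b] → w = 0.0212
R4 (z=17.0): slow=0.05, ¬basic=1−0.66=0.34; AND[a·b] → w = 0.0170
Weighted average = (0.0061·7.0 + 0.8000·29.9 + 0.0212·16.0 + 0.0170·17.0) / (0.0061 + 0.8000 + 0.0212 + 0.0170)
  = 24.5905 / 0.8443 = 29.126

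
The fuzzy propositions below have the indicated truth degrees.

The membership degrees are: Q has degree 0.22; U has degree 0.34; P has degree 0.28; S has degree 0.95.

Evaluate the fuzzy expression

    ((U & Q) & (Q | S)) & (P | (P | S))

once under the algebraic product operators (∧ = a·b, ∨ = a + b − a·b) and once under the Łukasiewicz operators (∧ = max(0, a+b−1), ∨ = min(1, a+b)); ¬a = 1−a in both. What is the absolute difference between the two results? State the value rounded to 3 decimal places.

Under algebraic product:
  U & Q = a·b on (0.3400, 0.2200) = 0.0748
  Q | S = a + b − a·b on (0.2200, 0.9500) = 0.9610
  (U & Q) & (Q | S) = a·b on (0.0748, 0.9610) = 0.0719
  P | S = a + b − a·b on (0.2800, 0.9500) = 0.9640
  P | (P | S) = a + b − a·b on (0.2800, 0.9640) = 0.9741
  ((U & Q) & (Q | S)) & (P | (P | S)) = a·b on (0.0719, 0.9741) = 0.0700
  → value = 0.0700
Under Łukasiewicz:
  U & Q = max(0, a+b−1) on (0.34, 0.22) = 0.00
  Q | S = min(1, a+b) on (0.22, 0.95) = 1.00
  (U & Q) & (Q | S) = max(0, a+b−1) on (0.00, 1.00) = 0.00
  P | S = min(1, a+b) on (0.28, 0.95) = 1.00
  P | (P | S) = min(1, a+b) on (0.28, 1.00) = 1.00
  ((U & Q) & (Q | S)) & (P | (P | S)) = max(0, a+b−1) on (0.00, 1.00) = 0.00
  → value = 0.0000
|0.0700 − 0.0000| = 0.070

0.070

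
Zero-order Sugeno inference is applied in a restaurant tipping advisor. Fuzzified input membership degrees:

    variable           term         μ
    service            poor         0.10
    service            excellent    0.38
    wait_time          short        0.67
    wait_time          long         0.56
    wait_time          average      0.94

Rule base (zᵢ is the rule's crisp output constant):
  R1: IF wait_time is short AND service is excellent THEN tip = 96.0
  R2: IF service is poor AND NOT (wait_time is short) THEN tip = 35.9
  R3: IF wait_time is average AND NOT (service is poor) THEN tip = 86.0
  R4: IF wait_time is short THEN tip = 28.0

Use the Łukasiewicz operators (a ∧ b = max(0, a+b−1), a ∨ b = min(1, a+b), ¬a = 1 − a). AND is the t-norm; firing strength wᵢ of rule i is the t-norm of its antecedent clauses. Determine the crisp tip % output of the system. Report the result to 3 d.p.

R1 (z=96.0): short=0.67, excellent=0.38; AND[max(0, a+b−1)] → w = 0.05
R2 (z=35.9): poor=0.10, ¬short=1−0.67=0.33; AND[max(0, a+b−1)] → w = 0.00
R3 (z=86.0): average=0.94, ¬poor=1−0.10=0.90; AND[max(0, a+b−1)] → w = 0.84
R4 (z=28.0): short=0.67 → w = 0.67
Weighted average = (0.05·96.0 + 0.00·35.9 + 0.84·86.0 + 0.67·28.0) / (0.05 + 0.00 + 0.84 + 0.67)
  = 95.8000 / 1.5600 = 61.410

61.410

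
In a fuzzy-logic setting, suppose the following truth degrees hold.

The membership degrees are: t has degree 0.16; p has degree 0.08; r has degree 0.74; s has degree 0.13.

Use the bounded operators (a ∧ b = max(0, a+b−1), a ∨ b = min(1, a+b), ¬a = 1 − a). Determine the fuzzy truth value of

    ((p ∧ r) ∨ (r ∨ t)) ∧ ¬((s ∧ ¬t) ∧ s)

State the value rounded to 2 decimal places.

0.90

p ∧ r = max(0, a+b−1) on (0.08, 0.74) = 0.00
r ∨ t = min(1, a+b) on (0.74, 0.16) = 0.90
(p ∧ r) ∨ (r ∨ t) = min(1, a+b) on (0.00, 0.90) = 0.90
¬t = 1 − 0.16 = 0.84
s ∧ ¬t = max(0, a+b−1) on (0.13, 0.84) = 0.00
(s ∧ ¬t) ∧ s = max(0, a+b−1) on (0.00, 0.13) = 0.00
¬((s ∧ ¬t) ∧ s) = 1 − 0.00 = 1.00
((p ∧ r) ∨ (r ∨ t)) ∧ ¬((s ∧ ¬t) ∧ s) = max(0, a+b−1) on (0.90, 1.00) = 0.90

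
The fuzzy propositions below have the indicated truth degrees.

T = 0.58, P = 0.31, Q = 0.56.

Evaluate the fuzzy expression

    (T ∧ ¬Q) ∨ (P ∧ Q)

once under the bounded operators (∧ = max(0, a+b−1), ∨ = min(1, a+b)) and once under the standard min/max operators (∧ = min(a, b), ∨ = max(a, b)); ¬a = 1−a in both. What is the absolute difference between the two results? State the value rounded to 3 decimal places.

Under bounded:
  ¬Q = 1 − 0.56 = 0.44
  T ∧ ¬Q = max(0, a+b−1) on (0.58, 0.44) = 0.02
  P ∧ Q = max(0, a+b−1) on (0.31, 0.56) = 0.00
  (T ∧ ¬Q) ∨ (P ∧ Q) = min(1, a+b) on (0.02, 0.00) = 0.02
  → value = 0.0200
Under standard min/max:
  ¬Q = 1 − 0.56 = 0.44
  T ∧ ¬Q = min(a, b) on (0.58, 0.44) = 0.44
  P ∧ Q = min(a, b) on (0.31, 0.56) = 0.31
  (T ∧ ¬Q) ∨ (P ∧ Q) = max(a, b) on (0.44, 0.31) = 0.44
  → value = 0.4400
|0.0200 − 0.4400| = 0.420

0.420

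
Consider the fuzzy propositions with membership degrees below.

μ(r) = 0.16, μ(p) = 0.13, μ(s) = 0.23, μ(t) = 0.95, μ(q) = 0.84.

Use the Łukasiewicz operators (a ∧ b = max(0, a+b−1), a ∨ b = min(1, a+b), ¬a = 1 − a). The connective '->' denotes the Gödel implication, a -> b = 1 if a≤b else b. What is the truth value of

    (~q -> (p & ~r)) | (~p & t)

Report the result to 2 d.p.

~q = 1 − 0.84 = 0.16
~r = 1 − 0.16 = 0.84
p & ~r = max(0, a+b−1) on (0.13, 0.84) = 0.00
~q -> (p & ~r)  [Gödel: 1 if a≤b else b] with a=0.16, b=0.00 → 0.00
~p = 1 − 0.13 = 0.87
~p & t = max(0, a+b−1) on (0.87, 0.95) = 0.82
(~q -> (p & ~r)) | (~p & t) = min(1, a+b) on (0.00, 0.82) = 0.82

0.82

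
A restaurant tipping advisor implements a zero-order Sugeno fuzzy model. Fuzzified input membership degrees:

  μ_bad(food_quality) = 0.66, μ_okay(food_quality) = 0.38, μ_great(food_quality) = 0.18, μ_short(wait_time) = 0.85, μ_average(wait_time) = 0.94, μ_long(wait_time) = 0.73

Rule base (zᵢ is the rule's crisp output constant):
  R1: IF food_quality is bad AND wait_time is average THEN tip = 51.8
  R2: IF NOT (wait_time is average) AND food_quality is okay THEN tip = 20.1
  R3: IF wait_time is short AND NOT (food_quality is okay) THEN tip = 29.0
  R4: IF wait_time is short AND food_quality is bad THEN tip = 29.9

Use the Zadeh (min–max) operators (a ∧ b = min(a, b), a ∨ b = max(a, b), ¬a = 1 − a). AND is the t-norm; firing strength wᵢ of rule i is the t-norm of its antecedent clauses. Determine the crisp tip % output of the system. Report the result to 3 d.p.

R1 (z=51.8): bad=0.66, average=0.94; AND[min(a, b)] → w = 0.66
R2 (z=20.1): ¬average=1−0.94=0.06, okay=0.38; AND[min(a, b)] → w = 0.06
R3 (z=29.0): short=0.85, ¬okay=1−0.38=0.62; AND[min(a, b)] → w = 0.62
R4 (z=29.9): short=0.85, bad=0.66; AND[min(a, b)] → w = 0.66
Weighted average = (0.66·51.8 + 0.06·20.1 + 0.62·29.0 + 0.66·29.9) / (0.66 + 0.06 + 0.62 + 0.66)
  = 73.1080 / 2.0000 = 36.554

36.554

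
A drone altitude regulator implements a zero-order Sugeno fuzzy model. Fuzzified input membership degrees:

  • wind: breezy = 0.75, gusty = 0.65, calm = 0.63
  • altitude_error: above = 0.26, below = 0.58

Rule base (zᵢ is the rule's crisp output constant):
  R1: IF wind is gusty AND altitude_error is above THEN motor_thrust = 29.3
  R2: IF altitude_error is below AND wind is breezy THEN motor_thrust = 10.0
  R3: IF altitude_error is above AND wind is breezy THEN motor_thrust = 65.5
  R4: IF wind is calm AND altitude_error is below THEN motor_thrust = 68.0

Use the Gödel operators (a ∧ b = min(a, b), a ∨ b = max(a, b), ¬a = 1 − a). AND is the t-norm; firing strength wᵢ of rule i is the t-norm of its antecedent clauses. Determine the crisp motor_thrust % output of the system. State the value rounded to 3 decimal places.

R1 (z=29.3): gusty=0.65, above=0.26; AND[min(a, b)] → w = 0.26
R2 (z=10.0): below=0.58, breezy=0.75; AND[min(a, b)] → w = 0.58
R3 (z=65.5): above=0.26, breezy=0.75; AND[min(a, b)] → w = 0.26
R4 (z=68.0): calm=0.63, below=0.58; AND[min(a, b)] → w = 0.58
Weighted average = (0.26·29.3 + 0.58·10.0 + 0.26·65.5 + 0.58·68.0) / (0.26 + 0.58 + 0.26 + 0.58)
  = 69.8880 / 1.6800 = 41.600

41.600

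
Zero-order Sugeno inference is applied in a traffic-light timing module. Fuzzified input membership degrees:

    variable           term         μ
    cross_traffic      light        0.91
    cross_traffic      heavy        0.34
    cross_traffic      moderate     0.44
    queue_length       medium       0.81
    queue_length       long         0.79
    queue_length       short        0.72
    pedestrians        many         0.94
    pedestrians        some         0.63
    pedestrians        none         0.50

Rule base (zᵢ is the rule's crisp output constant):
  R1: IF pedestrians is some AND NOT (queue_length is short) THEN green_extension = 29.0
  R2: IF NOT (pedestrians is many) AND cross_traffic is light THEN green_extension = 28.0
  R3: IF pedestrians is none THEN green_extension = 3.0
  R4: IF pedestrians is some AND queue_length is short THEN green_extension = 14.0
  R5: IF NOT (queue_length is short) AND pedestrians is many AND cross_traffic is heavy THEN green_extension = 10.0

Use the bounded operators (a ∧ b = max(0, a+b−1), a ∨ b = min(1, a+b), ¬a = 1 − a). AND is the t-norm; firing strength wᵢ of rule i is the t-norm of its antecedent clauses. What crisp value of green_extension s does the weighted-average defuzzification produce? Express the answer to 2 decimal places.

7.53

R1 (z=29.0): some=0.63, ¬short=1−0.72=0.28; AND[max(0, a+b−1)] → w = 0.00
R2 (z=28.0): ¬many=1−0.94=0.06, light=0.91; AND[max(0, a+b−1)] → w = 0.00
R3 (z=3.0): none=0.50 → w = 0.50
R4 (z=14.0): some=0.63, short=0.72; AND[max(0, a+b−1)] → w = 0.35
R5 (z=10.0): ¬short=1−0.72=0.28, many=0.94, heavy=0.34; AND[max(0, a+b−1)] → w = 0.00
Weighted average = (0.00·29.0 + 0.00·28.0 + 0.50·3.0 + 0.35·14.0 + 0.00·10.0) / (0.00 + 0.00 + 0.50 + 0.35 + 0.00)
  = 6.4000 / 0.8500 = 7.53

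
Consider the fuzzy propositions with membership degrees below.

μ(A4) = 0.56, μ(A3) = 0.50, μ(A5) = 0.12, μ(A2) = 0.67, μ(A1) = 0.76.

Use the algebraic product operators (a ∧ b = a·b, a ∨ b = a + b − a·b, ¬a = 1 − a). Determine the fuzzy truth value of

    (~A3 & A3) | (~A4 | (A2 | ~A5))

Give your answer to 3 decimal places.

~A3 = 1 − 0.5000 = 0.5000
~A3 & A3 = a·b on (0.5000, 0.5000) = 0.2500
~A4 = 1 − 0.5600 = 0.4400
~A5 = 1 − 0.1200 = 0.8800
A2 | ~A5 = a + b − a·b on (0.6700, 0.8800) = 0.9604
~A4 | (A2 | ~A5) = a + b − a·b on (0.4400, 0.9604) = 0.9778
(~A3 & A3) | (~A4 | (A2 | ~A5)) = a + b − a·b on (0.2500, 0.9778) = 0.9834

0.983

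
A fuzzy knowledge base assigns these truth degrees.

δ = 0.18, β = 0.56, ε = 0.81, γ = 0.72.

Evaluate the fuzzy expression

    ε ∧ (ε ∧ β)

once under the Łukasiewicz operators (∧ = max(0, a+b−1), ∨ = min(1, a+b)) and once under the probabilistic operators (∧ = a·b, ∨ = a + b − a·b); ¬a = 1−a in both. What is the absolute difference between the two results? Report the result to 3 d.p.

0.187

Under Łukasiewicz:
  ε ∧ β = max(0, a+b−1) on (0.81, 0.56) = 0.37
  ε ∧ (ε ∧ β) = max(0, a+b−1) on (0.81, 0.37) = 0.18
  → value = 0.1800
Under probabilistic:
  ε ∧ β = a·b on (0.8100, 0.5600) = 0.4536
  ε ∧ (ε ∧ β) = a·b on (0.8100, 0.4536) = 0.3674
  → value = 0.3674
|0.1800 − 0.3674| = 0.187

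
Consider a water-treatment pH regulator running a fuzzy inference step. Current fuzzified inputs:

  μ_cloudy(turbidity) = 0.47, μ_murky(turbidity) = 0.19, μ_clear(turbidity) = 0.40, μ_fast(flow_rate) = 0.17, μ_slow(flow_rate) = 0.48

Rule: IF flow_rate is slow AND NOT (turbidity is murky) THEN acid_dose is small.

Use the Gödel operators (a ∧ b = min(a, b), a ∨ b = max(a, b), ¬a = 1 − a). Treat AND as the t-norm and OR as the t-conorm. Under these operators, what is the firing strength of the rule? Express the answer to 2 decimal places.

firing strength: slow=0.48, ¬murky=1−0.19=0.81; AND[min(a, b)] → w = 0.48

0.48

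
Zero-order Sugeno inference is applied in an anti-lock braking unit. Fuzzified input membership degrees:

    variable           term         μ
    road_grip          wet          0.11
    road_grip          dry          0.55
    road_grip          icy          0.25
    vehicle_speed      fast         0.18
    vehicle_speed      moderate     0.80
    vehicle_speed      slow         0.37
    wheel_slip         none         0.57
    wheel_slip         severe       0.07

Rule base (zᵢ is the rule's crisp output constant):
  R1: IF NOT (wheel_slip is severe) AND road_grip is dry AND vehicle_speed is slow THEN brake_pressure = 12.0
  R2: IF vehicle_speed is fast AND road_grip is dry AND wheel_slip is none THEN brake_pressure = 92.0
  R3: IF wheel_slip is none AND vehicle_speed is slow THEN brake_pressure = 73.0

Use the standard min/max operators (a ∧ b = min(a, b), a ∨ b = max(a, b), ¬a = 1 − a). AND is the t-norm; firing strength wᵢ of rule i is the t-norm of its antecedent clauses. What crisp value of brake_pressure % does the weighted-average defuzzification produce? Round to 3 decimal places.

R1 (z=12.0): ¬severe=1−0.07=0.93, dry=0.55, slow=0.37; AND[min(a, b)] → w = 0.37
R2 (z=92.0): fast=0.18, dry=0.55, none=0.57; AND[min(a, b)] → w = 0.18
R3 (z=73.0): none=0.57, slow=0.37; AND[min(a, b)] → w = 0.37
Weighted average = (0.37·12.0 + 0.18·92.0 + 0.37·73.0) / (0.37 + 0.18 + 0.37)
  = 48.0100 / 0.9200 = 52.185

52.185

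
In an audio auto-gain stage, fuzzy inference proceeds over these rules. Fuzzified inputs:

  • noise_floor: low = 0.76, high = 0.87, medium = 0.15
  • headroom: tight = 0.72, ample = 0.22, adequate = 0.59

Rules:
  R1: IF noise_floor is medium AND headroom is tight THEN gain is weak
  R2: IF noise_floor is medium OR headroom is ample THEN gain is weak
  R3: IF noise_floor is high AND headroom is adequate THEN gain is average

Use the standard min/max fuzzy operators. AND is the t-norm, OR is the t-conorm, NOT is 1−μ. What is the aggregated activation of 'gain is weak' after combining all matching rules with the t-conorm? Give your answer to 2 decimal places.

0.22

R1: medium=0.15, tight=0.72; AND[min(a, b)] → w = 0.15
R2: medium=0.15, ample=0.22; OR[max(a, b)] → w = 0.22
R3: high=0.87, adequate=0.59; AND[min(a, b)] → w = 0.59
Rules with consequent 'weak': {R1, R2} → strengths 0.15, 0.22
Aggregate via t-conorm [max(a, b)]: 0.22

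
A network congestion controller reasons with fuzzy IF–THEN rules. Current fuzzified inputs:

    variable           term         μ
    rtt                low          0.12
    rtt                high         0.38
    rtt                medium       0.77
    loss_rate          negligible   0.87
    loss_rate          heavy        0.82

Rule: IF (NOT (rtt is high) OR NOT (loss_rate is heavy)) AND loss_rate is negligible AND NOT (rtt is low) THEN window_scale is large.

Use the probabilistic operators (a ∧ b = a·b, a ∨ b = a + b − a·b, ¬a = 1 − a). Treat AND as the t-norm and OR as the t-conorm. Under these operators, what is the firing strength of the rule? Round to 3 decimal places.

0.527

firing strength: (¬high=1−0.38=0.62 OR ¬heavy=1−0.82=0.18) = 0.6884; AND[a·b] with negligible=0.87, ¬low=1−0.12=0.88 → w = 0.5270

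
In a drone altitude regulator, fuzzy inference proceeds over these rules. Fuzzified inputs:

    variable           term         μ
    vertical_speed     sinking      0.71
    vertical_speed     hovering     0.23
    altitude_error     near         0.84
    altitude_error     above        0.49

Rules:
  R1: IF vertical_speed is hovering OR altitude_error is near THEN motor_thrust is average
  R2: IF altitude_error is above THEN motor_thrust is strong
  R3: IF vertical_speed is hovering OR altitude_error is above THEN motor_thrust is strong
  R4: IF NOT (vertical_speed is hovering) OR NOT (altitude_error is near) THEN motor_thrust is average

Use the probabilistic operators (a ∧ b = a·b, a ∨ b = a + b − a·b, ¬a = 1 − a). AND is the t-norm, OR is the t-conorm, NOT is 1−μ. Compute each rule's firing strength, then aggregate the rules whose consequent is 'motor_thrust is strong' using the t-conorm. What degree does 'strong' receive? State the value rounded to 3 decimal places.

0.800

R1: hovering=0.23, near=0.84; OR[a + b − a·b] → w = 0.8768
R2: above=0.49 → w = 0.4900
R3: hovering=0.23, above=0.49; OR[a + b − a·b] → w = 0.6073
R4: ¬hovering=1−0.23=0.77, ¬near=1−0.84=0.16; OR[a + b − a·b] → w = 0.8068
Rules with consequent 'strong': {R2, R3} → strengths 0.4900, 0.6073
Aggregate via t-conorm [a + b − a·b]: 0.7997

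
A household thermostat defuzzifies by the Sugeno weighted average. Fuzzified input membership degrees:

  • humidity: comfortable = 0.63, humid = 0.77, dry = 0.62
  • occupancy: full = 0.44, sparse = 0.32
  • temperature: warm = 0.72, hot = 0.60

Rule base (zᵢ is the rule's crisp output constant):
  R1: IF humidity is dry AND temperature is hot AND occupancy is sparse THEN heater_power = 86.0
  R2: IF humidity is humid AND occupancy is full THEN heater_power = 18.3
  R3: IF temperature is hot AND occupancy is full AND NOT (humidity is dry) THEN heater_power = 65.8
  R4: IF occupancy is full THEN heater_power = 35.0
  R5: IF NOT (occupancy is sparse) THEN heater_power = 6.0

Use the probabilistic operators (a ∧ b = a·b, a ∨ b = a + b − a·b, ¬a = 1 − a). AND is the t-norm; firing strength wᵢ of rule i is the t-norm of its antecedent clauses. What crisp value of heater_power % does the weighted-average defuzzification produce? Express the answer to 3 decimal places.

25.336

R1 (z=86.0): dry=0.62, hot=0.60, sparse=0.32; AND[a·b] → w = 0.1190
R2 (z=18.3): humid=0.77, full=0.44; AND[a·b] → w = 0.3388
R3 (z=65.8): hot=0.60, full=0.44, ¬dry=1−0.62=0.38; AND[a·b] → w = 0.1003
R4 (z=35.0): full=0.44 → w = 0.4400
R5 (z=6.0): ¬sparse=1−0.32=0.68 → w = 0.6800
Weighted average = (0.1190·86.0 + 0.3388·18.3 + 0.1003·65.8 + 0.4400·35.0 + 0.6800·6.0) / (0.1190 + 0.3388 + 0.1003 + 0.4400 + 0.6800)
  = 42.5185 / 1.6782 = 25.336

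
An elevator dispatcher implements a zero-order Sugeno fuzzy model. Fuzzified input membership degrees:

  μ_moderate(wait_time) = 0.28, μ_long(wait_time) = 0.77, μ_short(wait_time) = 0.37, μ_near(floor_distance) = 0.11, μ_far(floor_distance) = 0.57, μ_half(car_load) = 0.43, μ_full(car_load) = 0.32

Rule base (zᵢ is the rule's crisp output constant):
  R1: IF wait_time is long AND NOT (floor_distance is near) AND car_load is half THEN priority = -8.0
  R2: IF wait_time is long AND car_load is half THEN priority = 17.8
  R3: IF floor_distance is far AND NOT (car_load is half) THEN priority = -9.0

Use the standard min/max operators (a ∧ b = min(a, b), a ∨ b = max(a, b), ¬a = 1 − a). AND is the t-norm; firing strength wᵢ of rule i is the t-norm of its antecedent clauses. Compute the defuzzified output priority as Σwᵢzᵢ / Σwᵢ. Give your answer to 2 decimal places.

-0.64

R1 (z=-8.0): long=0.77, ¬near=1−0.11=0.89, half=0.43; AND[min(a, b)] → w = 0.43
R2 (z=17.8): long=0.77, half=0.43; AND[min(a, b)] → w = 0.43
R3 (z=-9.0): far=0.57, ¬half=1−0.43=0.57; AND[min(a, b)] → w = 0.57
Weighted average = (0.43·-8.0 + 0.43·17.8 + 0.57·-9.0) / (0.43 + 0.43 + 0.57)
  = -0.9160 / 1.4300 = -0.64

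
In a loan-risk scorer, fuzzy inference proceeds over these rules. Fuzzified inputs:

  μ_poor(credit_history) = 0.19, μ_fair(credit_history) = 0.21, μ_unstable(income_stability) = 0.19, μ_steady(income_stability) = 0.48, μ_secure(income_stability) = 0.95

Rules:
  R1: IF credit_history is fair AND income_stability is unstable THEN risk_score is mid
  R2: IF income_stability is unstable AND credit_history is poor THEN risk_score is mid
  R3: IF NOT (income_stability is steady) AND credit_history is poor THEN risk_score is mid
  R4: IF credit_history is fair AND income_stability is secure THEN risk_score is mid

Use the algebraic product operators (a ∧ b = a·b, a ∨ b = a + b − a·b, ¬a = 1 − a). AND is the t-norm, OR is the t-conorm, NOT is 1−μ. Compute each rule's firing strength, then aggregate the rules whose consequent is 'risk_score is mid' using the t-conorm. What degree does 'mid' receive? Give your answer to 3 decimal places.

0.332

R1: fair=0.21, unstable=0.19; AND[a·b] → w = 0.0399
R2: unstable=0.19, poor=0.19; AND[a·b] → w = 0.0361
R3: ¬steady=1−0.48=0.52, poor=0.19; AND[a·b] → w = 0.0988
R4: fair=0.21, secure=0.95; AND[a·b] → w = 0.1995
Rules with consequent 'mid': {R1, R2, R3, R4} → strengths 0.0399, 0.0361, 0.0988, 0.1995
Aggregate via t-conorm [a + b − a·b]: 0.3324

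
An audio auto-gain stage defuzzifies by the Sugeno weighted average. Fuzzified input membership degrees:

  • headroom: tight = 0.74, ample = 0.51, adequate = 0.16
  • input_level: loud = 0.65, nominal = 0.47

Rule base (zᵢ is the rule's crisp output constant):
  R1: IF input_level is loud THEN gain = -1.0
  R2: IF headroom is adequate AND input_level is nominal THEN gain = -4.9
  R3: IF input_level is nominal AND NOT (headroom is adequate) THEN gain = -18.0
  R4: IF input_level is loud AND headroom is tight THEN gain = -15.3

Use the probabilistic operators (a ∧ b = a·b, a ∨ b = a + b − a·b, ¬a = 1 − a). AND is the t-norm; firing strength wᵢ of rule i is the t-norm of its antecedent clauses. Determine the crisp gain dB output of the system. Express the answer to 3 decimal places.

-9.672

R1 (z=-1.0): loud=0.65 → w = 0.6500
R2 (z=-4.9): adequate=0.16, nominal=0.47; AND[a·b] → w = 0.0752
R3 (z=-18.0): nominal=0.47, ¬adequate=1−0.16=0.84; AND[a·b] → w = 0.3948
R4 (z=-15.3): loud=0.65, tight=0.74; AND[a·b] → w = 0.4810
Weighted average = (0.6500·-1.0 + 0.0752·-4.9 + 0.3948·-18.0 + 0.4810·-15.3) / (0.6500 + 0.0752 + 0.3948 + 0.4810)
  = -15.4842 / 1.6010 = -9.672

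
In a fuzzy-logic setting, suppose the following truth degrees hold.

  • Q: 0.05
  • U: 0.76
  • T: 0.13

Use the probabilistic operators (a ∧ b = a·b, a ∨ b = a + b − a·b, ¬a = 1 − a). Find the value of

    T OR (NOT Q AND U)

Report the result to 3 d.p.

0.758

NOT Q = 1 − 0.0500 = 0.9500
NOT Q AND U = a·b on (0.9500, 0.7600) = 0.7220
T OR (NOT Q AND U) = a + b − a·b on (0.1300, 0.7220) = 0.7581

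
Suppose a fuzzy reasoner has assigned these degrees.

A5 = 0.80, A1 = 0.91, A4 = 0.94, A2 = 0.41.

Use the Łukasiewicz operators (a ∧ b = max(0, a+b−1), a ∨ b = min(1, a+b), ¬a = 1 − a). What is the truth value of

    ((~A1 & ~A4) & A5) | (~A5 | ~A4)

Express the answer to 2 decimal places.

0.26

~A1 = 1 − 0.91 = 0.09
~A4 = 1 − 0.94 = 0.06
~A1 & ~A4 = max(0, a+b−1) on (0.09, 0.06) = 0.00
(~A1 & ~A4) & A5 = max(0, a+b−1) on (0.00, 0.80) = 0.00
~A5 = 1 − 0.80 = 0.20
~A4 = 1 − 0.94 = 0.06
~A5 | ~A4 = min(1, a+b) on (0.20, 0.06) = 0.26
((~A1 & ~A4) & A5) | (~A5 | ~A4) = min(1, a+b) on (0.00, 0.26) = 0.26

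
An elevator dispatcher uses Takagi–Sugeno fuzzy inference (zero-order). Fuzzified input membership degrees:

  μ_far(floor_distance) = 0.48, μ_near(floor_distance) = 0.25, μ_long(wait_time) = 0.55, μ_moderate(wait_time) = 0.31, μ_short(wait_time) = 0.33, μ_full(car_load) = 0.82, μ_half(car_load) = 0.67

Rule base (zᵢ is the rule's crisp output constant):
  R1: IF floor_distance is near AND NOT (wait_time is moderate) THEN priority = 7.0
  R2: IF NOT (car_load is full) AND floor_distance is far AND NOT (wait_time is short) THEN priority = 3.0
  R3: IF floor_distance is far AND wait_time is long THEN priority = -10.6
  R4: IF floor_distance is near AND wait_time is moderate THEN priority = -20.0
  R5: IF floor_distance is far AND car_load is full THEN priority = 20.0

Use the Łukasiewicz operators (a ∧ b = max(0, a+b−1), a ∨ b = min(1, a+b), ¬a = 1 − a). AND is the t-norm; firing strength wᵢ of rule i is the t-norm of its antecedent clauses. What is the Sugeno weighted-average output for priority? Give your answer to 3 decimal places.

R1 (z=7.0): near=0.25, ¬moderate=1−0.31=0.69; AND[max(0, a+b−1)] → w = 0.00
R2 (z=3.0): ¬full=1−0.82=0.18, far=0.48, ¬short=1−0.33=0.67; AND[max(0, a+b−1)] → w = 0.00
R3 (z=-10.6): far=0.48, long=0.55; AND[max(0, a+b−1)] → w = 0.03
R4 (z=-20.0): near=0.25, moderate=0.31; AND[max(0, a+b−1)] → w = 0.00
R5 (z=20.0): far=0.48, full=0.82; AND[max(0, a+b−1)] → w = 0.30
Weighted average = (0.00·7.0 + 0.00·3.0 + 0.03·-10.6 + 0.00·-20.0 + 0.30·20.0) / (0.00 + 0.00 + 0.03 + 0.00 + 0.30)
  = 5.6820 / 0.3300 = 17.218

17.218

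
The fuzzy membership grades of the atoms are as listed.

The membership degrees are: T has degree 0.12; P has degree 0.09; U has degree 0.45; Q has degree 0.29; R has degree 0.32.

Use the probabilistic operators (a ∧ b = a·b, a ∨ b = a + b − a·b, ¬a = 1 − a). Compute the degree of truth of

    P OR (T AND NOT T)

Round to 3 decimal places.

0.186

NOT T = 1 − 0.1200 = 0.8800
T AND NOT T = a·b on (0.1200, 0.8800) = 0.1056
P OR (T AND NOT T) = a + b − a·b on (0.0900, 0.1056) = 0.1861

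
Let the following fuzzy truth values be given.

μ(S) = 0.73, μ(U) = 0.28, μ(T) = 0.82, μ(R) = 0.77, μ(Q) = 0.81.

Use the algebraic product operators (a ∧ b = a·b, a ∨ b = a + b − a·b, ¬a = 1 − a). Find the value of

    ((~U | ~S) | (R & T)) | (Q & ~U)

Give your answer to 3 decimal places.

0.969

~U = 1 − 0.2800 = 0.7200
~S = 1 − 0.7300 = 0.2700
~U | ~S = a + b − a·b on (0.7200, 0.2700) = 0.7956
R & T = a·b on (0.7700, 0.8200) = 0.6314
(~U | ~S) | (R & T) = a + b − a·b on (0.7956, 0.6314) = 0.9247
~U = 1 − 0.2800 = 0.7200
Q & ~U = a·b on (0.8100, 0.7200) = 0.5832
((~U | ~S) | (R & T)) | (Q & ~U) = a + b − a·b on (0.9247, 0.5832) = 0.9686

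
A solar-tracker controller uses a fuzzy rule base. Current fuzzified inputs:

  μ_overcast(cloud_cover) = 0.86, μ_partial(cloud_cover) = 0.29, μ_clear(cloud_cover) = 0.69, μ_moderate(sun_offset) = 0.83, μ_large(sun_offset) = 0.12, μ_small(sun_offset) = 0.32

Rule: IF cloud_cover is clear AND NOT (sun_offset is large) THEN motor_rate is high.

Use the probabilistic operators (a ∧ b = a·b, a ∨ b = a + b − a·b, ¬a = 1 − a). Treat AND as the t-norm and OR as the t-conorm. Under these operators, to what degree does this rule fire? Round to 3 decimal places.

firing strength: clear=0.69, ¬large=1−0.12=0.88; AND[a·b] → w = 0.6072

0.607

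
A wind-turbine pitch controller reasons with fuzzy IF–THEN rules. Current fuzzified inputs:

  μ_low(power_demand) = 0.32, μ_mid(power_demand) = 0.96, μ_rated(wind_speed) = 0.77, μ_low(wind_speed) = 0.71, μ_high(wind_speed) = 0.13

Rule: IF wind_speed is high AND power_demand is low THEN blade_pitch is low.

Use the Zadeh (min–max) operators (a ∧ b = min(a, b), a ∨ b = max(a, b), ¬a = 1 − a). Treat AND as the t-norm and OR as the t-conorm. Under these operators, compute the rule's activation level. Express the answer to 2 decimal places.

firing strength: high=0.13, low=0.32; AND[min(a, b)] → w = 0.13

0.13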